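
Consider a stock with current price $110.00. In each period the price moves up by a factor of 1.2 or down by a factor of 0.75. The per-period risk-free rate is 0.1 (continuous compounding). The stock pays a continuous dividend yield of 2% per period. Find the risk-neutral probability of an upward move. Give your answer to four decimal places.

Per-period risk-free factor R = e^0.1 = 1.1052; dividend-adjusted growth = e^(0.1−0.02) = 1.0833.
Risk-neutral probability p = (1.0833 − 0.75)/(1.2 − 0.75) = 0.3333/0.4500 = 0.7406

p = 0.7406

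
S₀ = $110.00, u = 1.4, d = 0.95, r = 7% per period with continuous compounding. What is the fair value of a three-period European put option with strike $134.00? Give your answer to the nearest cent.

$12.40

Risk-neutral probability p = (e^0.07 − 0.95)/(1.4 − 0.95) = 0.1225/0.4500 = 0.2722
Terminal stock prices: S_uuu = 301.8, S_uud = 204.8, S_udd = 139, S_ddd = 94.31
Terminal payoffs (K − S): max(-167.8, 0) = 0, max(-70.82, 0) = 0, max(-4.985, 0) = 0, max(39.69, 0) = 39.69
Node uu (S = 215.6): V_uu = e^(−0.07)·[0.2722·0.0000 + 0.7278·0.0000] = 0.0000
Node ud (S = 146.3): V_ud = e^(−0.07)·[0.2722·0.0000 + 0.7278·0.0000] = 0.0000
Node dd (S = 99.27): V_dd = e^(−0.07)·[0.2722·0.0000 + 0.7278·39.6888] = 26.9311
Node u (S = 154): V_u = e^(−0.07)·[0.2722·0.0000 + 0.7278·0.0000] = 0.0000
Node d (S = 104.5): V_d = e^(−0.07)·[0.2722·0.0000 + 0.7278·26.9311] = 18.2744
Node 0 (S = 110): V_0 = e^(−0.07)·[0.2722·0.0000 + 0.7278·18.2744] = 12.4002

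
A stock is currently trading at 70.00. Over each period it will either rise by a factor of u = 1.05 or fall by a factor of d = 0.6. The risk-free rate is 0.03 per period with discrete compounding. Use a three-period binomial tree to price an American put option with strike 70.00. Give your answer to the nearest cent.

3.12

Risk-neutral probability p = (1 + 0.03 − 0.6)/(1.05 − 0.6) = 0.4300/0.4500 = 0.9556
Terminal stock prices: S_uuu = 81.03, S_uud = 46.3, S_udd = 26.46, S_ddd = 15.12
Terminal payoffs (K − S): max(-11.03, 0) = 0, max(23.7, 0) = 23.7, max(43.54, 0) = 43.54, max(54.88, 0) = 54.88
Node uu (S = 77.17): continuation = 1/1.03·[0.9556·0.0000 + 0.0444·23.6950] = 1.0224; exercise value = 0.0000 ≤ continuation, so V_uu = 1.0224
Node ud (S = 44.1): continuation = 1/1.03·[0.9556·23.6950 + 0.0444·43.5400] = 23.8612; exercise value = 25.9000 > continuation, so V_ud = 25.9000 (exercise)
Node dd (S = 25.2): continuation = 1/1.03·[0.9556·43.5400 + 0.0444·54.8800] = 42.7612; exercise value = 44.8000 > continuation, so V_dd = 44.8000 (exercise)
Node u (S = 73.5): continuation = 1/1.03·[0.9556·1.0224 + 0.0444·25.9000] = 2.0661; exercise value = 0.0000 ≤ continuation, so V_u = 2.0661
Node d (S = 42): continuation = 1/1.03·[0.9556·25.9000 + 0.0444·44.8000] = 25.9612; exercise value = 28.0000 > continuation, so V_d = 28.0000 (exercise)
Node 0 (S = 70): continuation = 1/1.03·[0.9556·2.0661 + 0.0444·28.0000] = 3.1250; exercise value = 0.0000 ≤ continuation, so V_0 = 3.1250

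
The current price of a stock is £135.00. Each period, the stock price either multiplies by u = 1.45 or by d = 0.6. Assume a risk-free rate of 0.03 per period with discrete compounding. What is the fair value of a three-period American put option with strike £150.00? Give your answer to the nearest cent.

£42.09

Risk-neutral probability p = (1 + 0.03 − 0.6)/(1.45 − 0.6) = 0.4300/0.8500 = 0.5059
Terminal stock prices: S_uuu = 411.6, S_uud = 170.3, S_udd = 70.47, S_ddd = 29.16
Terminal payoffs (K − S): max(-261.6, 0) = 0, max(-20.3, 0) = 0, max(79.53, 0) = 79.53, max(120.8, 0) = 120.8
Node uu (S = 283.8): continuation = 1/1.03·[0.5059·0.0000 + 0.4941·0.0000] = 0.0000; exercise value = 0.0000 ≤ continuation, so V_uu = 0.0000
Node ud (S = 117.4): continuation = 1/1.03·[0.5059·0.0000 + 0.4941·79.5300] = 38.1526; exercise value = 32.5500 ≤ continuation, so V_ud = 38.1526
Node dd (S = 48.6): continuation = 1/1.03·[0.5059·79.5300 + 0.4941·120.8400] = 97.0311; exercise value = 101.4000 > continuation, so V_dd = 101.4000 (exercise)
Node u (S = 195.8): continuation = 1/1.03·[0.5059·0.0000 + 0.4941·38.1526] = 18.3028; exercise value = 0.0000 ≤ continuation, so V_u = 18.3028
Node d (S = 81): continuation = 1/1.03·[0.5059·38.1526 + 0.4941·101.4000] = 67.3828; exercise value = 69.0000 > continuation, so V_d = 69.0000 (exercise)
Node 0 (S = 135): continuation = 1/1.03·[0.5059·18.3028 + 0.4941·69.0000] = 42.0905; exercise value = 15.0000 ≤ continuation, so V_0 = 42.0905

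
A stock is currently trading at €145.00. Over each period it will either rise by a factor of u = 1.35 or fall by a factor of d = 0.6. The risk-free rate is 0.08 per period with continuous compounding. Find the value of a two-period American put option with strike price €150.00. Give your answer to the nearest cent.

Risk-neutral probability p = (e^0.08 − 0.6)/(1.35 − 0.6) = 0.4833/0.7500 = 0.6444
Terminal stock prices: S_uu = 264.3, S_ud = 117.4, S_dd = 52.2
Terminal payoffs (K − S): max(-114.3, 0) = 0, max(32.55, 0) = 32.55, max(97.8, 0) = 97.8
Node u (S = 195.8): continuation = e^(−0.08)·[0.6444·0.0000 + 0.3556·32.5500] = 10.6854; exercise value = 0.0000 ≤ continuation, so V_u = 10.6854
Node d (S = 87): continuation = e^(−0.08)·[0.6444·32.5500 + 0.3556·97.8000] = 51.4675; exercise value = 63.0000 > continuation, so V_d = 63.0000 (exercise)
Node 0 (S = 145): continuation = e^(−0.08)·[0.6444·10.6854 + 0.3556·63.0000] = 27.0375; exercise value = 5.0000 ≤ continuation, so V_0 = 27.0375

€27.04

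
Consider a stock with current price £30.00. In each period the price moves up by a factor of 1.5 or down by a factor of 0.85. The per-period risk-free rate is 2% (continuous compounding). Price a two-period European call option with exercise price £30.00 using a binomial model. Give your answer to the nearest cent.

£5.53

Risk-neutral probability p = (e^0.02 − 0.85)/(1.5 − 0.85) = 0.1702/0.6500 = 0.2618
Terminal stock prices: S_uu = 67.5, S_ud = 38.25, S_dd = 21.67
Terminal payoffs (S − K): max(37.5, 0) = 37.5, max(8.25, 0) = 8.25, max(-8.325, 0) = 0
Node u (S = 45): V_u = e^(−0.02)·[0.2618·37.5000 + 0.7382·8.2500] = 15.5940
Node d (S = 25.5): V_d = e^(−0.02)·[0.2618·8.2500 + 0.7382·0.0000] = 2.1175
Node 0 (S = 30): V_0 = e^(−0.02)·[0.2618·15.5940 + 0.7382·2.1175] = 5.5345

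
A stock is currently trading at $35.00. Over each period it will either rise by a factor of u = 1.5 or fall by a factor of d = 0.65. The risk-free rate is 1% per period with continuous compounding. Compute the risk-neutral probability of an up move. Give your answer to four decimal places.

Risk-neutral probability p = (e^0.01 − 0.65)/(1.5 − 0.65) = 0.3601/0.8500 = 0.4236

p = 0.4236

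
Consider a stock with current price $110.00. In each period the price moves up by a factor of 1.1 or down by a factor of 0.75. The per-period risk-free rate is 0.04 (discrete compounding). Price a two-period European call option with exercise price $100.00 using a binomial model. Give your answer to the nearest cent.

$21.01

Risk-neutral probability p = (1 + 0.04 − 0.75)/(1.1 − 0.75) = 0.2900/0.3500 = 0.8286
Terminal stock prices: S_uu = 133.1, S_ud = 90.75, S_dd = 61.88
Terminal payoffs (S − K): max(33.1, 0) = 33.1, max(-9.25, 0) = 0, max(-38.12, 0) = 0
Node u (S = 121): V_u = 1/1.04·[0.8286·33.1000 + 0.1714·0.0000] = 26.3709
Node d (S = 82.5): V_d = 1/1.04·[0.8286·0.0000 + 0.1714·0.0000] = 0.0000
Node 0 (S = 110): V_0 = 1/1.04·[0.8286·26.3709 + 0.1714·0.0000] = 21.0098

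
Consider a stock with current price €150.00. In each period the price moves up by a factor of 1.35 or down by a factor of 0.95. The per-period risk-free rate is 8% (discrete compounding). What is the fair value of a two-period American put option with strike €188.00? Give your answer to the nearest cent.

€38.00

Risk-neutral probability p = (1 + 0.08 − 0.95)/(1.35 − 0.95) = 0.1300/0.4000 = 0.3250
Terminal stock prices: S_uu = 273.4, S_ud = 192.4, S_dd = 135.4
Terminal payoffs (K − S): max(-85.38, 0) = 0, max(-4.375, 0) = 0, max(52.62, 0) = 52.62
Node u (S = 202.5): continuation = 1/1.08·[0.3250·0.0000 + 0.6750·0.0000] = 0.0000; exercise value = 0.0000 ≤ continuation, so V_u = 0.0000
Node d (S = 142.5): continuation = 1/1.08·[0.3250·0.0000 + 0.6750·52.6250] = 32.8906; exercise value = 45.5000 > continuation, so V_d = 45.5000 (exercise)
Node 0 (S = 150): continuation = 1/1.08·[0.3250·0.0000 + 0.6750·45.5000] = 28.4375; exercise value = 38.0000 > continuation, so V_0 = 38.0000 (exercise)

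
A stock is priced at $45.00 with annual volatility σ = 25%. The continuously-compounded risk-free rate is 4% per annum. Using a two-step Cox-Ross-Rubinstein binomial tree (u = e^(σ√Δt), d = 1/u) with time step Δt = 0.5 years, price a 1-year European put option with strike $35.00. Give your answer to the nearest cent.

$0.78

CRR parameters: u = e^(σ√Δt) = e^(0.25·√0.5) = 1.1934, d = 1/u = 0.8380
Per-period rate: rΔt = 0.04·0.5 = 0.02, so R = e^0.02 = 1.0202
Risk-neutral probability p = (e^0.02 − 0.8380)/(1.1934 − 0.8380) = 0.1822/0.3554 = 0.5128
Terminal stock prices: S_uu = 64.09, S_ud = 45, S_dd = 31.6
Terminal payoffs (K − S): max(-29.09, 0) = 0, max(-10, 0) = 0, max(3.402, 0) = 3.402
Node u (S = 53.7): V_u = e^(−0.02)·[0.5128·0.0000 + 0.4872·0.0000] = 0.0000
Node d (S = 37.71): V_d = e^(−0.02)·[0.5128·0.0000 + 0.4872·3.4015] = 1.6245
Node 0 (S = 45): V_0 = e^(−0.02)·[0.5128·0.0000 + 0.4872·1.6245] = 0.7759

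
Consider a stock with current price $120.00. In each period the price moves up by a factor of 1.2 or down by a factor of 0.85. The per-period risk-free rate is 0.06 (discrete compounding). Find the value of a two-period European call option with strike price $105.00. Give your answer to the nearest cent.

Risk-neutral probability p = (1 + 0.06 − 0.85)/(1.2 − 0.85) = 0.2100/0.3500 = 0.6000
Terminal stock prices: S_uu = 172.8, S_ud = 122.4, S_dd = 86.7
Terminal payoffs (S − K): max(67.8, 0) = 67.8, max(17.4, 0) = 17.4, max(-18.3, 0) = 0
Node u (S = 144): V_u = 1/1.06·[0.6000·67.8000 + 0.4000·17.4000] = 44.9434
Node d (S = 102): V_d = 1/1.06·[0.6000·17.4000 + 0.4000·0.0000] = 9.8491
Node 0 (S = 120): V_0 = 1/1.06·[0.6000·44.9434 + 0.4000·9.8491] = 29.1563

$29.16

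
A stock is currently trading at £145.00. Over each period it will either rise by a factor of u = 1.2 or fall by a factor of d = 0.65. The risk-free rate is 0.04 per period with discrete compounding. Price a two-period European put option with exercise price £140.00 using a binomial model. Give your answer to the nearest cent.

Risk-neutral probability p = (1 + 0.04 − 0.65)/(1.2 − 0.65) = 0.3900/0.5500 = 0.7091
Terminal stock prices: S_uu = 208.8, S_ud = 113.1, S_dd = 61.26
Terminal payoffs (K − S): max(-68.8, 0) = 0, max(26.9, 0) = 26.9, max(78.74, 0) = 78.74
Node u (S = 174): V_u = 1/1.04·[0.7091·0.0000 + 0.2909·26.9000] = 7.5245
Node d (S = 94.25): V_d = 1/1.04·[0.7091·26.9000 + 0.2909·78.7375] = 40.3654
Node 0 (S = 145): V_0 = 1/1.04·[0.7091·7.5245 + 0.2909·40.3654] = 16.4213

£16.42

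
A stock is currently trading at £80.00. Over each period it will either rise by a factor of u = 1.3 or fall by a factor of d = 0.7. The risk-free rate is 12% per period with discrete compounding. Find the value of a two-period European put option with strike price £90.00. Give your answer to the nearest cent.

Risk-neutral probability p = (1 + 0.12 − 0.7)/(1.3 − 0.7) = 0.4200/0.6000 = 0.7000
Terminal stock prices: S_uu = 135.2, S_ud = 72.8, S_dd = 39.2
Terminal payoffs (K − S): max(-45.2, 0) = 0, max(17.2, 0) = 17.2, max(50.8, 0) = 50.8
Node u (S = 104): V_u = 1/1.12·[0.7000·0.0000 + 0.3000·17.2000] = 4.6071
Node d (S = 56): V_d = 1/1.12·[0.7000·17.2000 + 0.3000·50.8000] = 24.3571
Node 0 (S = 80): V_0 = 1/1.12·[0.7000·4.6071 + 0.3000·24.3571] = 9.4037

£9.40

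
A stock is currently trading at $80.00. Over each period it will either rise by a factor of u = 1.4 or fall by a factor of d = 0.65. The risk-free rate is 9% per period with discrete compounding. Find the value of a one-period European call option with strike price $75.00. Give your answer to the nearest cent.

Risk-neutral probability p = (1 + 0.09 − 0.65)/(1.4 − 0.65) = 0.4400/0.7500 = 0.5867
Terminal stock prices: S_u = 112, S_d = 52
Terminal payoffs (S − K): max(37, 0) = 37, max(-23, 0) = 0
Node 0 (S = 80): V_0 = 1/1.09·[0.5867·37.0000 + 0.4133·0.0000] = 19.9144

$19.91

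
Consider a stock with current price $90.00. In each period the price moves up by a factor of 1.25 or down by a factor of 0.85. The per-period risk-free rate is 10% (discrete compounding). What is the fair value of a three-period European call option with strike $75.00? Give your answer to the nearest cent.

$34.43

Risk-neutral probability p = (1 + 0.1 − 0.85)/(1.25 − 0.85) = 0.2500/0.4000 = 0.6250
Terminal stock prices: S_uuu = 175.8, S_uud = 119.5, S_udd = 81.28, S_ddd = 55.27
Terminal payoffs (S − K): max(100.8, 0) = 100.8, max(44.53, 0) = 44.53, max(6.281, 0) = 6.281, max(-19.73, 0) = 0
Node uu (S = 140.6): V_uu = 1/1.1·[0.6250·100.7812 + 0.3750·44.5312] = 72.4432
Node ud (S = 95.62): V_ud = 1/1.1·[0.6250·44.5312 + 0.3750·6.2812] = 27.4432
Node dd (S = 65.02): V_dd = 1/1.1·[0.6250·6.2812 + 0.3750·0.0000] = 3.5689
Node u (S = 112.5): V_u = 1/1.1·[0.6250·72.4432 + 0.3750·27.4432] = 50.5165
Node d (S = 76.5): V_d = 1/1.1·[0.6250·27.4432 + 0.3750·3.5689] = 16.8094
Node 0 (S = 90): V_0 = 1/1.1·[0.6250·50.5165 + 0.3750·16.8094] = 34.4330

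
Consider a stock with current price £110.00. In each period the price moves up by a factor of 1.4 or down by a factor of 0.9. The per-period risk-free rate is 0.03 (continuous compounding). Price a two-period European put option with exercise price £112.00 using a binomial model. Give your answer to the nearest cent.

£11.78

Risk-neutral probability p = (e^0.03 − 0.9)/(1.4 − 0.9) = 0.1305/0.5000 = 0.2609
Terminal stock prices: S_uu = 215.6, S_ud = 138.6, S_dd = 89.1
Terminal payoffs (K − S): max(-103.6, 0) = 0, max(-26.6, 0) = 0, max(22.9, 0) = 22.9
Node u (S = 154): V_u = e^(−0.03)·[0.2609·0.0000 + 0.7391·0.0000] = 0.0000
Node d (S = 99): V_d = e^(−0.03)·[0.2609·0.0000 + 0.7391·22.9000] = 16.4250
Node 0 (S = 110): V_0 = e^(−0.03)·[0.2609·0.0000 + 0.7391·16.4250] = 11.7808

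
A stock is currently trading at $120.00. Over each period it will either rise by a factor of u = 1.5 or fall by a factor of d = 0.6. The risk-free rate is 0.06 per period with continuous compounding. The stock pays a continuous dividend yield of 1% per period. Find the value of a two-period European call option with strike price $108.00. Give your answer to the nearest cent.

Per-period risk-free factor R = e^0.06 = 1.0618; dividend-adjusted growth = e^(0.06−0.01) = 1.0513.
Risk-neutral probability p = (1.0513 − 0.6)/(1.5 − 0.6) = 0.4513/0.9000 = 0.5014
Terminal stock prices: S_uu = 270, S_ud = 108, S_dd = 43.2
Terminal payoffs (S − K): max(162, 0) = 162, max(0, 0) = 0, max(-64.8, 0) = 0
Node u (S = 180): V_u = e^(−0.06)·[0.5014·162.0000 + 0.4986·0.0000] = 76.4984
Node d (S = 72): V_d = e^(−0.06)·[0.5014·0.0000 + 0.4986·0.0000] = 0.0000
Node 0 (S = 120): V_0 = e^(−0.06)·[0.5014·76.4984 + 0.4986·0.0000] = 36.1235

$36.12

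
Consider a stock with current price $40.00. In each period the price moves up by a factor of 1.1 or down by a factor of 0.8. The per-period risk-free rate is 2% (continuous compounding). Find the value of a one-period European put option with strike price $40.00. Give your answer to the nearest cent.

Risk-neutral probability p = (e^0.02 − 0.8)/(1.1 − 0.8) = 0.2202/0.3000 = 0.7340
Terminal stock prices: S_u = 44, S_d = 32
Terminal payoffs (K − S): max(-4, 0) = 0, max(8, 0) = 8
Node 0 (S = 40): V_0 = e^(−0.02)·[0.7340·0.0000 + 0.2660·8.0000] = 2.0858

$2.09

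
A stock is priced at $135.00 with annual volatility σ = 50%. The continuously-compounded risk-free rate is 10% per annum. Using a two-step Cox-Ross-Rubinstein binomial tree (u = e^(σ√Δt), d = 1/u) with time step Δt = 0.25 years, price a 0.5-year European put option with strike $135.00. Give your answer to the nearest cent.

CRR parameters: u = e^(σ√Δt) = e^(0.5·√0.25) = 1.2840, d = 1/u = 0.7788
Per-period rate: rΔt = 0.1·0.25 = 0.025, so R = e^0.025 = 1.0253
Risk-neutral probability p = (e^0.025 − 0.7788)/(1.2840 − 0.7788) = 0.2465/0.5052 = 0.4879
Terminal stock prices: S_uu = 222.6, S_ud = 135, S_dd = 81.88
Terminal payoffs (K − S): max(-87.58, 0) = 0, max(0, 0) = 0, max(53.12, 0) = 53.12
Node u (S = 173.3): V_u = e^(−0.025)·[0.4879·0.0000 + 0.5121·0.0000] = 0.0000
Node d (S = 105.1): V_d = e^(−0.025)·[0.4879·0.0000 + 0.5121·53.1184] = 26.5287
Node 0 (S = 135): V_0 = e^(−0.025)·[0.4879·0.0000 + 0.5121·26.5287] = 13.2492

$13.25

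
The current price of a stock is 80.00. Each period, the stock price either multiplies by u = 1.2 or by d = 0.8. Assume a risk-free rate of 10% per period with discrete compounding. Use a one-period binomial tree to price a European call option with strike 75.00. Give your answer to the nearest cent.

Risk-neutral probability p = (1 + 0.1 − 0.8)/(1.2 − 0.8) = 0.3000/0.4000 = 0.7500
Terminal stock prices: S_u = 96, S_d = 64
Terminal payoffs (S − K): max(21, 0) = 21, max(-11, 0) = 0
Node 0 (S = 80): V_0 = 1/1.1·[0.7500·21.0000 + 0.2500·0.0000] = 14.3182

14.32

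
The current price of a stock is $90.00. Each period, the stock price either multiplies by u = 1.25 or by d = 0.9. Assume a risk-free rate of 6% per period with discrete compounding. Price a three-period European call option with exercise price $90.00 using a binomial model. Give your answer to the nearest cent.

$17.71

Risk-neutral probability p = (1 + 0.06 − 0.9)/(1.25 − 0.9) = 0.1600/0.3500 = 0.4571
Terminal stock prices: S_uuu = 175.8, S_uud = 126.6, S_udd = 91.12, S_ddd = 65.61
Terminal payoffs (S − K): max(85.78, 0) = 85.78, max(36.56, 0) = 36.56, max(1.125, 0) = 1.125, max(-24.39, 0) = 0
Node uu (S = 140.6): V_uu = 1/1.06·[0.4571·85.7812 + 0.5429·36.5625] = 55.7193
Node ud (S = 101.2): V_ud = 1/1.06·[0.4571·36.5625 + 0.5429·1.1250] = 16.3443
Node dd (S = 72.9): V_dd = 1/1.06·[0.4571·1.1250 + 0.5429·0.0000] = 0.4852
Node u (S = 112.5): V_u = 1/1.06·[0.4571·55.7193 + 0.5429·16.3443] = 32.4003
Node d (S = 81): V_d = 1/1.06·[0.4571·16.3443 + 0.5429·0.4852] = 7.2972
Node 0 (S = 90): V_0 = 1/1.06·[0.4571·32.4003 + 0.5429·7.2972] = 17.7103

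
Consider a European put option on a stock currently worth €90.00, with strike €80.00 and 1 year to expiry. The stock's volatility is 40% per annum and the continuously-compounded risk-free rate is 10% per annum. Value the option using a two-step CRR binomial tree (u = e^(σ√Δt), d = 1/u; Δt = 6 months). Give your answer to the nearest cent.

CRR parameters: u = e^(σ√Δt) = e^(0.4·√0.5) = 1.3269, d = 1/u = 0.7536
Per-period rate: rΔt = 0.1·0.5 = 0.05, so R = e^0.05 = 1.0513
Risk-neutral probability p = (e^0.05 − 0.7536)/(1.3269 − 0.7536) = 0.2976/0.5733 = 0.5192
Terminal stock prices: S_uu = 158.5, S_ud = 90, S_dd = 51.12
Terminal payoffs (K − S): max(-78.46, 0) = 0, max(-10, 0) = 0, max(28.88, 0) = 28.88
Node u (S = 119.4): V_u = e^(−0.05)·[0.5192·0.0000 + 0.4808·0.0000] = 0.0000
Node d (S = 67.83): V_d = e^(−0.05)·[0.5192·0.0000 + 0.4808·28.8826] = 13.2096
Node 0 (S = 90): V_0 = e^(−0.05)·[0.5192·0.0000 + 0.4808·13.2096] = 6.0415

€6.04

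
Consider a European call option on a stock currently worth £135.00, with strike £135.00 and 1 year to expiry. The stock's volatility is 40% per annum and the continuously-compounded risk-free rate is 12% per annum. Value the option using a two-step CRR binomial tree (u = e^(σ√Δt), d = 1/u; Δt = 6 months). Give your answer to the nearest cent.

£26.32

CRR parameters: u = e^(σ√Δt) = e^(0.4·√0.5) = 1.3269, d = 1/u = 0.7536
Per-period rate: rΔt = 0.12·0.5 = 0.06, so R = e^0.06 = 1.0618
Risk-neutral probability p = (e^0.06 − 0.7536)/(1.3269 − 0.7536) = 0.3082/0.5733 = 0.5376
Terminal stock prices: S_uu = 237.7, S_ud = 135, S_dd = 76.68
Terminal payoffs (S − K): max(102.7, 0) = 102.7, max(0, 0) = 0, max(-58.32, 0) = 0
Node u (S = 179.1): V_u = e^(−0.06)·[0.5376·102.6883 + 0.4624·0.0000] = 51.9928
Node d (S = 101.7): V_d = e^(−0.06)·[0.5376·0.0000 + 0.4624·0.0000] = 0.0000
Node 0 (S = 135): V_0 = e^(−0.06)·[0.5376·51.9928 + 0.4624·0.0000] = 26.3248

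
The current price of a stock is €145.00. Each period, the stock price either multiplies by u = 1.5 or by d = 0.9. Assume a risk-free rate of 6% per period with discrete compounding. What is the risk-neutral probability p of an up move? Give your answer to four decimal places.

Risk-neutral probability p = (1 + 0.06 − 0.9)/(1.5 − 0.9) = 0.1600/0.6000 = 0.2667

p = 0.2667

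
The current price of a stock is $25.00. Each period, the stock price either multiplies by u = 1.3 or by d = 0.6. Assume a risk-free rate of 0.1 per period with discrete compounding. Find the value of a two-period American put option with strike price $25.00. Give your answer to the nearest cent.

$3.53

Risk-neutral probability p = (1 + 0.1 − 0.6)/(1.3 − 0.6) = 0.5000/0.7000 = 0.7143
Terminal stock prices: S_uu = 42.25, S_ud = 19.5, S_dd = 9
Terminal payoffs (K − S): max(-17.25, 0) = 0, max(5.5, 0) = 5.5, max(16, 0) = 16
Node u (S = 32.5): continuation = 1/1.1·[0.7143·0.0000 + 0.2857·5.5000] = 1.4286; exercise value = 0.0000 ≤ continuation, so V_u = 1.4286
Node d (S = 15): continuation = 1/1.1·[0.7143·5.5000 + 0.2857·16.0000] = 7.7273; exercise value = 10.0000 > continuation, so V_d = 10.0000 (exercise)
Node 0 (S = 25): continuation = 1/1.1·[0.7143·1.4286 + 0.2857·10.0000] = 3.5250; exercise value = 0.0000 ≤ continuation, so V_0 = 3.5250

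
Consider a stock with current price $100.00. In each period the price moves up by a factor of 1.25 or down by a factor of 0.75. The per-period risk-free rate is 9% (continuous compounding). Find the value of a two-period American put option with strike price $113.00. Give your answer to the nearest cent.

$14.27

Risk-neutral probability p = (e^0.09 − 0.75)/(1.25 − 0.75) = 0.3442/0.5000 = 0.6883
Terminal stock prices: S_uu = 156.2, S_ud = 93.75, S_dd = 56.25
Terminal payoffs (K − S): max(-43.25, 0) = 0, max(19.25, 0) = 19.25, max(56.75, 0) = 56.75
Node u (S = 125): continuation = e^(−0.09)·[0.6883·0.0000 + 0.3117·19.2500] = 5.4829; exercise value = 0.0000 ≤ continuation, so V_u = 5.4829
Node d (S = 75): continuation = e^(−0.09)·[0.6883·19.2500 + 0.3117·56.7500] = 28.2742; exercise value = 38.0000 > continuation, so V_d = 38.0000 (exercise)
Node 0 (S = 100): continuation = e^(−0.09)·[0.6883·5.4829 + 0.3117·38.0000] = 14.2728; exercise value = 13.0000 ≤ continuation, so V_0 = 14.2728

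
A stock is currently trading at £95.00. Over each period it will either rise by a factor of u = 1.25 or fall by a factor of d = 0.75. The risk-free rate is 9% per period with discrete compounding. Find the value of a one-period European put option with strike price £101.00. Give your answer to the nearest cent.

£8.73

Risk-neutral probability p = (1 + 0.09 − 0.75)/(1.25 − 0.75) = 0.3400/0.5000 = 0.6800
Terminal stock prices: S_u = 118.8, S_d = 71.25
Terminal payoffs (K − S): max(-17.75, 0) = 0, max(29.75, 0) = 29.75
Node 0 (S = 95): V_0 = 1/1.09·[0.6800·0.0000 + 0.3200·29.7500] = 8.7339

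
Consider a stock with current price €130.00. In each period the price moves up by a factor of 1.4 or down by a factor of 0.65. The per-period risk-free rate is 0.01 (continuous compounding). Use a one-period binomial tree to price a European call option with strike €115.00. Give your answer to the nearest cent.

€31.84

Risk-neutral probability p = (e^0.01 − 0.65)/(1.4 − 0.65) = 0.3601/0.7500 = 0.4801
Terminal stock prices: S_u = 182, S_d = 84.5
Terminal payoffs (S − K): max(67, 0) = 67, max(-30.5, 0) = 0
Node 0 (S = 130): V_0 = e^(−0.01)·[0.4801·67.0000 + 0.5199·0.0000] = 31.8444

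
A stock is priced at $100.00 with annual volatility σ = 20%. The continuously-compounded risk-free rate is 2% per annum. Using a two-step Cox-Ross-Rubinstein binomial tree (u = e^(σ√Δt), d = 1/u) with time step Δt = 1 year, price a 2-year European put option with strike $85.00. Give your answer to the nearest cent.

CRR parameters: u = e^(σ√Δt) = e^(0.2·√1) = 1.2214, d = 1/u = 0.8187
Per-period rate: rΔt = 0.02·1 = 0.02, so R = e^0.02 = 1.0202
Risk-neutral probability p = (e^0.02 − 0.8187)/(1.2214 − 0.8187) = 0.2015/0.4027 = 0.5003
Terminal stock prices: S_uu = 149.2, S_ud = 100, S_dd = 67.03
Terminal payoffs (K − S): max(-64.18, 0) = 0, max(-15, 0) = 0, max(17.97, 0) = 17.97
Node u (S = 122.1): V_u = e^(−0.02)·[0.5003·0.0000 + 0.4997·0.0000] = 0.0000
Node d (S = 81.87): V_d = e^(−0.02)·[0.5003·0.0000 + 0.4997·17.9680] = 8.8002
Node 0 (S = 100): V_0 = e^(−0.02)·[0.5003·0.0000 + 0.4997·8.8002] = 4.3101

$4.31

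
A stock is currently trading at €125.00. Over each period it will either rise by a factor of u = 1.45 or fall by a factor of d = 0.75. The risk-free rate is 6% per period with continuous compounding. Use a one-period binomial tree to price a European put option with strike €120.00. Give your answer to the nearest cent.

€13.71

Risk-neutral probability p = (e^0.06 − 0.75)/(1.45 − 0.75) = 0.3118/0.7000 = 0.4455
Terminal stock prices: S_u = 181.2, S_d = 93.75
Terminal payoffs (K − S): max(-61.25, 0) = 0, max(26.25, 0) = 26.25
Node 0 (S = 125): V_0 = e^(−0.06)·[0.4455·0.0000 + 0.5545·26.2500] = 13.7084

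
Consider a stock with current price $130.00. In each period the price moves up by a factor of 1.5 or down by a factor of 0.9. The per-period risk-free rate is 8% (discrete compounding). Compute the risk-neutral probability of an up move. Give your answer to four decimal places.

p = 0.3000

Risk-neutral probability p = (1 + 0.08 − 0.9)/(1.5 − 0.9) = 0.1800/0.6000 = 0.3000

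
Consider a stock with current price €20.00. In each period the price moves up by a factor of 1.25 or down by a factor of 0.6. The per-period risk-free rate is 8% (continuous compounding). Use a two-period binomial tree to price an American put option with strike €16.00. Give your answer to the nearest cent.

Risk-neutral probability p = (e^0.08 − 0.6)/(1.25 − 0.6) = 0.4833/0.6500 = 0.7435
Terminal stock prices: S_uu = 31.25, S_ud = 15, S_dd = 7.2
Terminal payoffs (K − S): max(-15.25, 0) = 0, max(1, 0) = 1, max(8.8, 0) = 8.8
Node u (S = 25): continuation = e^(−0.08)·[0.7435·0.0000 + 0.2565·1.0000] = 0.2368; exercise value = 0.0000 ≤ continuation, so V_u = 0.2368
Node d (S = 12): continuation = e^(−0.08)·[0.7435·1.0000 + 0.2565·8.8000] = 2.7699; exercise value = 4.0000 > continuation, so V_d = 4.0000 (exercise)
Node 0 (S = 20): continuation = e^(−0.08)·[0.7435·0.2368 + 0.2565·4.0000] = 1.1096; exercise value = 0.0000 ≤ continuation, so V_0 = 1.1096

€1.11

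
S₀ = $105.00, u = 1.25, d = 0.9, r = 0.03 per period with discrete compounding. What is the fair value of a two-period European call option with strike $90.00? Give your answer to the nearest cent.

$22.01

Risk-neutral probability p = (1 + 0.03 − 0.9)/(1.25 − 0.9) = 0.1300/0.3500 = 0.3714
Terminal stock prices: S_uu = 164.1, S_ud = 118.1, S_dd = 85.05
Terminal payoffs (S − K): max(74.06, 0) = 74.06, max(28.12, 0) = 28.12, max(-4.95, 0) = 0
Node u (S = 131.2): V_u = 1/1.03·[0.3714·74.0625 + 0.6286·28.1250] = 43.8714
Node d (S = 94.5): V_d = 1/1.03·[0.3714·28.1250 + 0.6286·0.0000] = 10.1422
Node 0 (S = 105): V_0 = 1/1.03·[0.3714·43.8714 + 0.6286·10.1422] = 22.0099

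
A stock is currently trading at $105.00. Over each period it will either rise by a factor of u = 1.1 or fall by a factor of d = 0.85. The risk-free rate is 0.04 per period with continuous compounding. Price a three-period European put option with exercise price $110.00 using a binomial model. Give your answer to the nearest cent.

$4.29

Risk-neutral probability p = (e^0.04 − 0.85)/(1.1 − 0.85) = 0.1908/0.2500 = 0.7632
Terminal stock prices: S_uuu = 139.8, S_uud = 108, S_udd = 83.45, S_ddd = 64.48
Terminal payoffs (K − S): max(-29.76, 0) = 0, max(2.007, 0) = 2.007, max(26.55, 0) = 26.55, max(45.52, 0) = 45.52
Node uu (S = 127.1): V_uu = e^(−0.04)·[0.7632·0.0000 + 0.2368·2.0075] = 0.4567
Node ud (S = 98.18): V_ud = e^(−0.04)·[0.7632·2.0075 + 0.2368·26.5512] = 7.5118
Node dd (S = 75.86): V_dd = e^(−0.04)·[0.7632·26.5512 + 0.2368·45.5169] = 29.8243
Node u (S = 115.5): V_u = e^(−0.04)·[0.7632·0.4567 + 0.2368·7.5118] = 2.0436
Node d (S = 89.25): V_d = e^(−0.04)·[0.7632·7.5118 + 0.2368·29.8243] = 12.2928
Node 0 (S = 105): V_0 = e^(−0.04)·[0.7632·2.0436 + 0.2368·12.2928] = 4.2949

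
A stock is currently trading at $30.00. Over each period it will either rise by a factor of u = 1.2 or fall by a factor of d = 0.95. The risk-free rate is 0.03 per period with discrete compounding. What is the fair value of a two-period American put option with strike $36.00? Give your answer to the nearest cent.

Risk-neutral probability p = (1 + 0.03 − 0.95)/(1.2 − 0.95) = 0.0800/0.2500 = 0.3200
Terminal stock prices: S_uu = 43.2, S_ud = 34.2, S_dd = 27.07
Terminal payoffs (K − S): max(-7.2, 0) = 0, max(1.8, 0) = 1.8, max(8.925, 0) = 8.925
Node u (S = 36): continuation = 1/1.03·[0.3200·0.0000 + 0.6800·1.8000] = 1.1883; exercise value = 0.0000 ≤ continuation, so V_u = 1.1883
Node d (S = 28.5): continuation = 1/1.03·[0.3200·1.8000 + 0.6800·8.9250] = 6.4515; exercise value = 7.5000 > continuation, so V_d = 7.5000 (exercise)
Node 0 (S = 30): continuation = 1/1.03·[0.3200·1.1883 + 0.6800·7.5000] = 5.3207; exercise value = 6.0000 > continuation, so V_0 = 6.0000 (exercise)

$6.00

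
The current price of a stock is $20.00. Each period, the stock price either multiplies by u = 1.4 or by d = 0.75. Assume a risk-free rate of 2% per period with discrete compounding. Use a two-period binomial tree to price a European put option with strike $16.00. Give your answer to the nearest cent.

$1.56

Risk-neutral probability p = (1 + 0.02 − 0.75)/(1.4 − 0.75) = 0.2700/0.6500 = 0.4154
Terminal stock prices: S_uu = 39.2, S_ud = 21, S_dd = 11.25
Terminal payoffs (K − S): max(-23.2, 0) = 0, max(-5, 0) = 0, max(4.75, 0) = 4.75
Node u (S = 28): V_u = 1/1.02·[0.4154·0.0000 + 0.5846·0.0000] = 0.0000
Node d (S = 15): V_d = 1/1.02·[0.4154·0.0000 + 0.5846·4.7500] = 2.7225
Node 0 (S = 20): V_0 = 1/1.02·[0.4154·0.0000 + 0.5846·2.7225] = 1.5604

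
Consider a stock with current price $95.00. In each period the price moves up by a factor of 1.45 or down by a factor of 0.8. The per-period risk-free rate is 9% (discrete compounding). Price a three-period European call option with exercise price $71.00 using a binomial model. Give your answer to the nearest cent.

$43.11

Risk-neutral probability p = (1 + 0.09 − 0.8)/(1.45 − 0.8) = 0.2900/0.6500 = 0.4462
Terminal stock prices: S_uuu = 289.6, S_uud = 159.8, S_udd = 88.16, S_ddd = 48.64
Terminal payoffs (S − K): max(218.6, 0) = 218.6, max(88.79, 0) = 88.79, max(17.16, 0) = 17.16, max(-22.36, 0) = 0
Node uu (S = 199.7): V_uu = 1/1.09·[0.4462·218.6194 + 0.5538·88.7900] = 134.5999
Node ud (S = 110.2): V_ud = 1/1.09·[0.4462·88.7900 + 0.5538·17.1600] = 45.0624
Node dd (S = 60.8): V_dd = 1/1.09·[0.4462·17.1600 + 0.5538·0.0000] = 7.0239
Node u (S = 137.8): V_u = 1/1.09·[0.4462·134.5999 + 0.5538·45.0624] = 77.9907
Node d (S = 76): V_d = 1/1.09·[0.4462·45.0624 + 0.5538·7.0239] = 22.0137
Node 0 (S = 95): V_0 = 1/1.09·[0.4462·77.9907 + 0.5538·22.0137] = 43.1083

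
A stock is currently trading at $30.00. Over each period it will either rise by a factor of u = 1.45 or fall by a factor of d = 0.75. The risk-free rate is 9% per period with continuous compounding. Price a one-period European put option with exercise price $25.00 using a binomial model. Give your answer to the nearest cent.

$1.16

Risk-neutral probability p = (e^0.09 − 0.75)/(1.45 − 0.75) = 0.3442/0.7000 = 0.4917
Terminal stock prices: S_u = 43.5, S_d = 22.5
Terminal payoffs (K − S): max(-18.5, 0) = 0, max(2.5, 0) = 2.5
Node 0 (S = 30): V_0 = e^(−0.09)·[0.4917·0.0000 + 0.5083·2.5000] = 1.1614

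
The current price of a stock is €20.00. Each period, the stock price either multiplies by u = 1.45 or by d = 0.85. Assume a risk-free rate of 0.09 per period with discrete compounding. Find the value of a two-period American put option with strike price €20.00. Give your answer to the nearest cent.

€1.68

Risk-neutral probability p = (1 + 0.09 − 0.85)/(1.45 − 0.85) = 0.2400/0.6000 = 0.4000
Terminal stock prices: S_uu = 42.05, S_ud = 24.65, S_dd = 14.45
Terminal payoffs (K − S): max(-22.05, 0) = 0, max(-4.65, 0) = 0, max(5.55, 0) = 5.55
Node u (S = 29): continuation = 1/1.09·[0.4000·0.0000 + 0.6000·0.0000] = 0.0000; exercise value = 0.0000 ≤ continuation, so V_u = 0.0000
Node d (S = 17): continuation = 1/1.09·[0.4000·0.0000 + 0.6000·5.5500] = 3.0550; exercise value = 3.0000 ≤ continuation, so V_d = 3.0550
Node 0 (S = 20): continuation = 1/1.09·[0.4000·0.0000 + 0.6000·3.0550] = 1.6817; exercise value = 0.0000 ≤ continuation, so V_0 = 1.6817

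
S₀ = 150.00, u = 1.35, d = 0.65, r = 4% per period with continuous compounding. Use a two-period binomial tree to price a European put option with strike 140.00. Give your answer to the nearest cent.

17.61

Risk-neutral probability p = (e^0.04 − 0.65)/(1.35 − 0.65) = 0.3908/0.7000 = 0.5583
Terminal stock prices: S_uu = 273.4, S_ud = 131.6, S_dd = 63.38
Terminal payoffs (K − S): max(-133.4, 0) = 0, max(8.375, 0) = 8.375, max(76.62, 0) = 76.62
Node u (S = 202.5): V_u = e^(−0.04)·[0.5583·0.0000 + 0.4417·8.3750] = 3.5542
Node d (S = 97.5): V_d = e^(−0.04)·[0.5583·8.3750 + 0.4417·76.6250] = 37.0105
Node 0 (S = 150): V_0 = e^(−0.04)·[0.5583·3.5542 + 0.4417·37.0105] = 17.6130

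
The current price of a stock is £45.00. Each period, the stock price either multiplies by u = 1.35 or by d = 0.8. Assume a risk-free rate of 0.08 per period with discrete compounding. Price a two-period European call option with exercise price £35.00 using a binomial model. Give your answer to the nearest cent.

£16.27

Risk-neutral probability p = (1 + 0.08 − 0.8)/(1.35 − 0.8) = 0.2800/0.5500 = 0.5091
Terminal stock prices: S_uu = 82.01, S_ud = 48.6, S_dd = 28.8
Terminal payoffs (S − K): max(47.01, 0) = 47.01, max(13.6, 0) = 13.6, max(-6.2, 0) = 0
Node u (S = 60.75): V_u = 1/1.08·[0.5091·47.0125 + 0.4909·13.6000] = 28.3426
Node d (S = 36): V_d = 1/1.08·[0.5091·13.6000 + 0.4909·0.0000] = 6.4108
Node 0 (S = 45): V_0 = 1/1.08·[0.5091·28.3426 + 0.4909·6.4108] = 16.2741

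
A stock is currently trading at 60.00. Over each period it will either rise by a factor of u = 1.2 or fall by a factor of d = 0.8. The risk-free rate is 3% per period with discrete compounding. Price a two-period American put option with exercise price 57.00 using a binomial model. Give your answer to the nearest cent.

3.71

Risk-neutral probability p = (1 + 0.03 − 0.8)/(1.2 − 0.8) = 0.2300/0.4000 = 0.5750
Terminal stock prices: S_uu = 86.4, S_ud = 57.6, S_dd = 38.4
Terminal payoffs (K − S): max(-29.4, 0) = 0, max(-0.6, 0) = 0, max(18.6, 0) = 18.6
Node u (S = 72): continuation = 1/1.03·[0.5750·0.0000 + 0.4250·0.0000] = 0.0000; exercise value = 0.0000 ≤ continuation, so V_u = 0.0000
Node d (S = 48): continuation = 1/1.03·[0.5750·0.0000 + 0.4250·18.6000] = 7.6748; exercise value = 9.0000 > continuation, so V_d = 9.0000 (exercise)
Node 0 (S = 60): continuation = 1/1.03·[0.5750·0.0000 + 0.4250·9.0000] = 3.7136; exercise value = 0.0000 ≤ continuation, so V_0 = 3.7136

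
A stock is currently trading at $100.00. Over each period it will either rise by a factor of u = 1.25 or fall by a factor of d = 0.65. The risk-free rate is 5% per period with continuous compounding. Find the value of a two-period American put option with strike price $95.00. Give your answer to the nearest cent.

Risk-neutral probability p = (e^0.05 − 0.65)/(1.25 − 0.65) = 0.4013/0.6000 = 0.6688
Terminal stock prices: S_uu = 156.2, S_ud = 81.25, S_dd = 42.25
Terminal payoffs (K − S): max(-61.25, 0) = 0, max(13.75, 0) = 13.75, max(52.75, 0) = 52.75
Node u (S = 125): continuation = e^(−0.05)·[0.6688·0.0000 + 0.3312·13.7500] = 4.3321; exercise value = 0.0000 ≤ continuation, so V_u = 4.3321
Node d (S = 65): continuation = e^(−0.05)·[0.6688·13.7500 + 0.3312·52.7500] = 25.3668; exercise value = 30.0000 > continuation, so V_d = 30.0000 (exercise)
Node 0 (S = 100): continuation = e^(−0.05)·[0.6688·4.3321 + 0.3312·30.0000] = 12.2078; exercise value = 0.0000 ≤ continuation, so V_0 = 12.2078

$12.21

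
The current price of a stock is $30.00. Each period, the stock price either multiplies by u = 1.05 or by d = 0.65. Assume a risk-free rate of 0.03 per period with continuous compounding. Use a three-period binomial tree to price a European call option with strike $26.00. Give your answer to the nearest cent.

$6.86

Risk-neutral probability p = (e^0.03 − 0.65)/(1.05 − 0.65) = 0.3805/0.4000 = 0.9511
Terminal stock prices: S_uuu = 34.73, S_uud = 21.5, S_udd = 13.31, S_ddd = 8.239
Terminal payoffs (S − K): max(8.729, 0) = 8.729, max(-4.501, 0) = 0, max(-12.69, 0) = 0, max(-17.76, 0) = 0
Node uu (S = 33.08): V_uu = e^(−0.03)·[0.9511·8.7288 + 0.0489·0.0000] = 8.0569
Node ud (S = 20.48): V_ud = e^(−0.03)·[0.9511·0.0000 + 0.0489·0.0000] = 0.0000
Node dd (S = 12.68): V_dd = e^(−0.03)·[0.9511·0.0000 + 0.0489·0.0000] = 0.0000
Node u (S = 31.5): V_u = e^(−0.03)·[0.9511·8.0569 + 0.0489·0.0000] = 7.4367
Node d (S = 19.5): V_d = e^(−0.03)·[0.9511·0.0000 + 0.0489·0.0000] = 0.0000
Node 0 (S = 30): V_0 = e^(−0.03)·[0.9511·7.4367 + 0.0489·0.0000] = 6.8643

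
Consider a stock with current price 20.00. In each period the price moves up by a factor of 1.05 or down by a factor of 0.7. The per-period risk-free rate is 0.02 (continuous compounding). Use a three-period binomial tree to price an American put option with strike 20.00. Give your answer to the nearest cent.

1.20

Risk-neutral probability p = (e^0.02 − 0.7)/(1.05 − 0.7) = 0.3202/0.3500 = 0.9149
Terminal stock prices: S_uuu = 23.15, S_uud = 15.43, S_udd = 10.29, S_ddd = 6.86
Terminal payoffs (K − S): max(-3.153, 0) = 0, max(4.565, 0) = 4.565, max(9.71, 0) = 9.71, max(13.14, 0) = 13.14
Node uu (S = 22.05): continuation = e^(−0.02)·[0.9149·0.0000 + 0.0851·4.5650] = 0.3810; exercise value = 0.0000 ≤ continuation, so V_uu = 0.3810
Node ud (S = 14.7): continuation = e^(−0.02)·[0.9149·4.5650 + 0.0851·9.7100] = 4.9040; exercise value = 5.3000 > continuation, so V_ud = 5.3000 (exercise)
Node dd (S = 9.8): continuation = e^(−0.02)·[0.9149·9.7100 + 0.0851·13.1400] = 9.8040; exercise value = 10.2000 > continuation, so V_dd = 10.2000 (exercise)
Node u (S = 21): continuation = e^(−0.02)·[0.9149·0.3810 + 0.0851·5.3000] = 0.7839; exercise value = 0.0000 ≤ continuation, so V_u = 0.7839
Node d (S = 14): continuation = e^(−0.02)·[0.9149·5.3000 + 0.0851·10.2000] = 5.6040; exercise value = 6.0000 > continuation, so V_d = 6.0000 (exercise)
Node 0 (S = 20): continuation = e^(−0.02)·[0.9149·0.7839 + 0.0851·6.0000] = 1.2037; exercise value = 0.0000 ≤ continuation, so V_0 = 1.2037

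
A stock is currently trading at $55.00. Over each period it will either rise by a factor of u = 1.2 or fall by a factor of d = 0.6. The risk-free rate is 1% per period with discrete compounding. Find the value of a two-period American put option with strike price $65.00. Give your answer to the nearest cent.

$15.42

Risk-neutral probability p = (1 + 0.01 − 0.6)/(1.2 − 0.6) = 0.4100/0.6000 = 0.6833
Terminal stock prices: S_uu = 79.2, S_ud = 39.6, S_dd = 19.8
Terminal payoffs (K − S): max(-14.2, 0) = 0, max(25.4, 0) = 25.4, max(45.2, 0) = 45.2
Node u (S = 66): continuation = 1/1.01·[0.6833·0.0000 + 0.3167·25.4000] = 7.9637; exercise value = 0.0000 ≤ continuation, so V_u = 7.9637
Node d (S = 33): continuation = 1/1.01·[0.6833·25.4000 + 0.3167·45.2000] = 31.3564; exercise value = 32.0000 > continuation, so V_d = 32.0000 (exercise)
Node 0 (S = 55): continuation = 1/1.01·[0.6833·7.9637 + 0.3167·32.0000] = 15.4210; exercise value = 10.0000 ≤ continuation, so V_0 = 15.4210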